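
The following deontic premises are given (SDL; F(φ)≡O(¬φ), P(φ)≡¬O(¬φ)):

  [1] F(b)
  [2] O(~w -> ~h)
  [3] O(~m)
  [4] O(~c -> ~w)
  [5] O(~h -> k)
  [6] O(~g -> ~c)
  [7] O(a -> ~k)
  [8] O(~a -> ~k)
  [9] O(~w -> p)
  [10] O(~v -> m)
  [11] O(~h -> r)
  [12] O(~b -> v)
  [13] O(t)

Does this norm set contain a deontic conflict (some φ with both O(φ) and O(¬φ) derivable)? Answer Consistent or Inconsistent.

Consistent

Premise 10 is O(~v -> m), but O(~v) is not derivable from the premises, so it does not yield O(m).
So O(m) is not derivable, and the apparent clash with O(~m) does not arise.
A world satisfying every obligation exists (e.g. a=false, b=false, c=true, g=true, h=true, k=false, m=false, p=false, r=false, t=true, v=true, w=true); no atom is both obligatory and forbidden, so the set is consistent.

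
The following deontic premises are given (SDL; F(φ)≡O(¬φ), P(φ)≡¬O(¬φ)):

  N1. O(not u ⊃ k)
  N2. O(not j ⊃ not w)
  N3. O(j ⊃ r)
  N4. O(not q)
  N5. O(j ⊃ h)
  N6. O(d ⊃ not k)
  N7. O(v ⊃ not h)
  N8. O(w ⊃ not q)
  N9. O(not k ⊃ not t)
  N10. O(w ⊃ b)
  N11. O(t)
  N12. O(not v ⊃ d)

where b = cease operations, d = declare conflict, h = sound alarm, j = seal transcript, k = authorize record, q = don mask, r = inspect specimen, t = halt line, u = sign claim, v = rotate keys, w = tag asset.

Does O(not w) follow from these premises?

Yes

Premise 11 gives O(t).
Premise 9 is O(not k ⊃ not t); contrapositively O(t ⊃ k). Since O(t) holds, K gives O(k).
The contrapositive of premise 6 (O(d ⊃ not k)) is O(k ⊃ not d), and O(k) is already established, so O(not d).
The contrapositive of premise 12 (O(not v ⊃ d)) is O(not d ⊃ v), and O(not d) is already established, so O(v).
Applying K to premise 7 (O(v ⊃ not h)) and O(v) yields O(not h).
The contrapositive of premise 5 (O(j ⊃ h)) is O(not h ⊃ not j), and O(not h) is already established, so O(not j).
From O(not j) and premise 2, O(not j ⊃ not w), we obtain O(not w).
Premises 1, 3, 4, 8, 10 do not contribute to this derivation.
So O(not w) follows.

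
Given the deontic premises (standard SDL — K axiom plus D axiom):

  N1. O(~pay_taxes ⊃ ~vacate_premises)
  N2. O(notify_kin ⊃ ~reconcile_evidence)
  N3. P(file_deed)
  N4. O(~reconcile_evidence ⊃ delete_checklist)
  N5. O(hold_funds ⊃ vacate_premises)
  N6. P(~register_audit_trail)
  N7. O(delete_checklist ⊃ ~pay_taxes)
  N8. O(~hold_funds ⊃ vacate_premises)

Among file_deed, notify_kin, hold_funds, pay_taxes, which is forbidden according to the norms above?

Premises 8 and 5 cover both cases: O(~hold_funds ⊃ vacate_premises) and O(hold_funds ⊃ vacate_premises). Since ~hold_funds ∨ hold_funds is a tautology, O(vacate_premises) follows.
The contrapositive of premise 1 (O(~pay_taxes ⊃ ~vacate_premises)) is O(vacate_premises ⊃ pay_taxes), and O(vacate_premises) is already established, so O(pay_taxes).
Premise 7, O(delete_checklist ⊃ ~pay_taxes), contraposes to O(pay_taxes ⊃ ~delete_checklist); with O(pay_taxes) we get O(~delete_checklist).
Premise 4 is O(~reconcile_evidence ⊃ delete_checklist); contrapositively O(~delete_checklist ⊃ reconcile_evidence). Since O(~delete_checklist) holds, K gives O(reconcile_evidence).
The contrapositive of premise 2 (O(notify_kin ⊃ ~reconcile_evidence)) is O(reconcile_evidence ⊃ ~notify_kin), and O(reconcile_evidence) is already established, so O(~notify_kin).
So O(~notify_kin) holds, i.e. notify_kin is forbidden. None of the other listed options is forbidden under the premises.

notify_kin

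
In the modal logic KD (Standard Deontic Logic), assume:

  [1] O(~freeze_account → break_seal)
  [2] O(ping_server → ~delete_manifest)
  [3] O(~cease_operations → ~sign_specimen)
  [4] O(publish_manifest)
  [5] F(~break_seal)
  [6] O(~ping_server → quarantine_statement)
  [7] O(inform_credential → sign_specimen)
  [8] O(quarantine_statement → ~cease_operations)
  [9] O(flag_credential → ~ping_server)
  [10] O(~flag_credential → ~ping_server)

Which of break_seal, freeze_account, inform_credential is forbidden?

inform_credential

Premises 10 and 9 are O(~flag_credential → ~ping_server) and O(flag_credential → ~ping_server); every ideal world satisfies ~flag_credential or flag_credential, so in either case ~ping_server holds — hence O(~ping_server).
Premise 6 is O(~ping_server → quarantine_statement); since O(~ping_server), deontic closure gives O(quarantine_statement).
From O(quarantine_statement) and premise 8, O(quarantine_statement → ~cease_operations), we obtain O(~cease_operations).
Applying K to premise 3 (O(~cease_operations → ~sign_specimen)) and O(~cease_operations) yields O(~sign_specimen).
Premise 7, O(inform_credential → sign_specimen), contraposes to O(~sign_specimen → ~inform_credential); with O(~sign_specimen) we get O(~inform_credential).
So O(~inform_credential) holds, i.e. inform_credential is forbidden. None of the other listed options is forbidden under the premises.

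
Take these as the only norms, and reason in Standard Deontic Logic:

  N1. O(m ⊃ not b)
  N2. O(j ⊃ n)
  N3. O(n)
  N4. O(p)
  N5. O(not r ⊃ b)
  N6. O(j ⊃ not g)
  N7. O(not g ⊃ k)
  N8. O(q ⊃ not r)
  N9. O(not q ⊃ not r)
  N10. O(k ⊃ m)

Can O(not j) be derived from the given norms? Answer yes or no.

Yes

Premises 8 and 9 are O(q ⊃ not r) and O(not q ⊃ not r); every ideal world satisfies q or not q, so in either case not r holds — hence O(not r).
From O(not r) and premise 5, O(not r ⊃ b), we obtain O(b).
The contrapositive of premise 1 (O(m ⊃ not b)) is O(b ⊃ not m), and O(b) is already established, so O(not m).
Premise 10, O(k ⊃ m), contraposes to O(not m ⊃ not k); with O(not m) we get O(not k).
Premise 7 is O(not g ⊃ k); contrapositively O(not k ⊃ g). Since O(not k) holds, K gives O(g).
Premise 6 is O(j ⊃ not g); contrapositively O(g ⊃ not j). Since O(g) holds, K gives O(not j).
Premises 2, 3, 4 do not contribute to this derivation.
So O(not j) follows.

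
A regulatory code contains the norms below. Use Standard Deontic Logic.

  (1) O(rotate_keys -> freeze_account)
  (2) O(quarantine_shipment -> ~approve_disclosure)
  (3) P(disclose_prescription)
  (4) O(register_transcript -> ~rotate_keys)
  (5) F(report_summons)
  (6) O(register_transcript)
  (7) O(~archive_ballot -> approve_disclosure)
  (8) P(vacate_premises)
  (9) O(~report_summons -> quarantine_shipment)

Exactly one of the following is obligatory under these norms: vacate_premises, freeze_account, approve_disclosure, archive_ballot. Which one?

archive_ballot

Premise 5, F(report_summons), is equivalent to O(~report_summons).
From O(~report_summons) and premise 9, O(~report_summons -> quarantine_shipment), we obtain O(quarantine_shipment).
Applying K to premise 2 (O(quarantine_shipment -> ~approve_disclosure)) and O(quarantine_shipment) yields O(~approve_disclosure).
Premise 7 is O(~archive_ballot -> approve_disclosure); contrapositively O(~approve_disclosure -> archive_ballot). Since O(~approve_disclosure) holds, K gives O(archive_ballot).
So O(archive_ballot) holds — archive_ballot is obligatory. None of the other listed options is made obligatory by any chain of premises.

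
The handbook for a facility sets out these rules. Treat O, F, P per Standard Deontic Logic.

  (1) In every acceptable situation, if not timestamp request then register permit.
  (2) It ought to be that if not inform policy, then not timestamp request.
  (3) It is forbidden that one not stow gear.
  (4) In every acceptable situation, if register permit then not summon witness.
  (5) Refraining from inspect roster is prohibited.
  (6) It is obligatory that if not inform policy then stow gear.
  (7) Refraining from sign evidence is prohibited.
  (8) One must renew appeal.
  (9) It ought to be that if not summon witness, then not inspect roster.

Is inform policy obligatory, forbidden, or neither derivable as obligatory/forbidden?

Obligatory

Premise 5 is F(¬inspect_roster), i.e. O(inspect_roster).
The contrapositive of premise 9 (O(¬summon_witness → ¬inspect_roster)) is O(inspect_roster → summon_witness), and O(inspect_roster) is already established, so O(summon_witness).
The contrapositive of premise 4 (O(register_permit → ¬summon_witness)) is O(summon_witness → ¬register_permit), and O(summon_witness) is already established, so O(¬register_permit).
Premise 1 is O(¬timestamp_request → register_permit); contrapositively O(¬register_permit → timestamp_request). Since O(¬register_permit) holds, K gives O(timestamp_request).
Premise 2 is O(¬inform_policy → ¬timestamp_request); contrapositively O(timestamp_request → inform_policy). Since O(timestamp_request) holds, K gives O(inform_policy).
Premises 3, 6, 7, 8 do not contribute to this derivation.
Hence inform_policy is obligatory.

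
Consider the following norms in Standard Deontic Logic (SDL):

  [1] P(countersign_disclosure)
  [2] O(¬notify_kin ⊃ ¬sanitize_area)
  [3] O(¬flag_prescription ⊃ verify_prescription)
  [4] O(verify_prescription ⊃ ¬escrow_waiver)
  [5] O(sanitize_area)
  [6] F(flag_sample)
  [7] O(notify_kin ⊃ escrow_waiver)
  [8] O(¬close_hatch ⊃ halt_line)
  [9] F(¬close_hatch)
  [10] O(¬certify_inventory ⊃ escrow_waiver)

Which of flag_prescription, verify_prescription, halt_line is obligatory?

From premise 5 we have O(sanitize_area).
Premise 2, O(¬notify_kin ⊃ ¬sanitize_area), contraposes to O(sanitize_area ⊃ notify_kin); with O(sanitize_area) we get O(notify_kin).
From O(notify_kin) and premise 7, O(notify_kin ⊃ escrow_waiver), we obtain O(escrow_waiver).
Premise 4 is O(verify_prescription ⊃ ¬escrow_waiver); contrapositively O(escrow_waiver ⊃ ¬verify_prescription). Since O(escrow_waiver) holds, K gives O(¬verify_prescription).
The contrapositive of premise 3 (O(¬flag_prescription ⊃ verify_prescription)) is O(¬verify_prescription ⊃ flag_prescription), and O(¬verify_prescription) is already established, so O(flag_prescription).
So O(flag_prescription) holds — flag_prescription is obligatory. None of the other listed options is made obligatory by any chain of premises.

flag_prescription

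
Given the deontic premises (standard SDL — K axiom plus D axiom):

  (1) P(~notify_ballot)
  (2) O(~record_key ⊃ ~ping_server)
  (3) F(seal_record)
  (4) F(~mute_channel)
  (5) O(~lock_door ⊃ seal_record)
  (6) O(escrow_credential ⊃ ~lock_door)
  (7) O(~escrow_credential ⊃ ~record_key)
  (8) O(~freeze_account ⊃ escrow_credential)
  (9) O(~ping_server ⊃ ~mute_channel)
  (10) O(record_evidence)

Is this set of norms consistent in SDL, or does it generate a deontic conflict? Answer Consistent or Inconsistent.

Inconsistent

Premise 4 is F(~mute_channel), i.e. O(mute_channel).
The contrapositive of premise 9 (O(~ping_server ⊃ ~mute_channel)) is O(mute_channel ⊃ ping_server), and O(mute_channel) is already established, so O(ping_server).
Premise 2, O(~record_key ⊃ ~ping_server), contraposes to O(ping_server ⊃ record_key); with O(ping_server) we get O(record_key).
Premise 7 is O(~escrow_credential ⊃ ~record_key); contrapositively O(record_key ⊃ escrow_credential). Since O(record_key) holds, K gives O(escrow_credential).
With premise 6, O(escrow_credential ⊃ ~lock_door), the K-axiom yields O(~lock_door).
Applying K to premise 5 (O(~lock_door ⊃ seal_record)) and O(~lock_door) yields O(seal_record).
Yet premise 3 is F(seal_record), i.e. O(~seal_record).
We now have both O(seal_record) and O(~seal_record) — seal_record is simultaneously obligatory and forbidden, violating the D-axiom.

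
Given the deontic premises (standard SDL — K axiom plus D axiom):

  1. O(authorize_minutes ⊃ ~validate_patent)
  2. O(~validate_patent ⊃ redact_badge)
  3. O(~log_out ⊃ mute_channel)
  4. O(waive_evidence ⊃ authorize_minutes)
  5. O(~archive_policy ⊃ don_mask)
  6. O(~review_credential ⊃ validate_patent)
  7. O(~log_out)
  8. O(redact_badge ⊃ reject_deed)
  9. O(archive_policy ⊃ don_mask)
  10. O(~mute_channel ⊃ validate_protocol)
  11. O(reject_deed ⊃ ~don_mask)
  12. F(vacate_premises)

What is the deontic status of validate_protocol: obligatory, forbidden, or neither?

Neither

Premise 10 is O(~mute_channel ⊃ validate_protocol), but O(~mute_channel) is not derivable from the premises, so it does not yield O(validate_protocol).
No premise or chain of K-axiom applications forces O(validate_protocol), and none forces O(~validate_protocol). So validate_protocol is neither obligatory nor forbidden under these norms.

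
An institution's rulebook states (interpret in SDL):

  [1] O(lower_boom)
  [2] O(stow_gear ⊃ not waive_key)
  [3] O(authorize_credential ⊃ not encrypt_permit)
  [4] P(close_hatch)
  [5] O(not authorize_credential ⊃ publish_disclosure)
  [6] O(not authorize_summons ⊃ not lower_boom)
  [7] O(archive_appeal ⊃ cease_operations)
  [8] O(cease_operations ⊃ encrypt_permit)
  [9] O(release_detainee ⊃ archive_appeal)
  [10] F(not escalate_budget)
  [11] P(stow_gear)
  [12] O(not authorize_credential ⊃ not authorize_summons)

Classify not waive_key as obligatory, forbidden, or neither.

Neither

Premise 2 is O(stow_gear ⊃ not waive_key), but O(stow_gear) is not derivable from the premises (the permission P(stow_gear) asserts only not O(not stow_gear), not O(stow_gear)), so it does not yield O(not waive_key).
No premise or chain of K-axiom applications forces O(not waive_key), and none forces O(waive_key). So not waive_key is neither obligatory nor forbidden under these norms.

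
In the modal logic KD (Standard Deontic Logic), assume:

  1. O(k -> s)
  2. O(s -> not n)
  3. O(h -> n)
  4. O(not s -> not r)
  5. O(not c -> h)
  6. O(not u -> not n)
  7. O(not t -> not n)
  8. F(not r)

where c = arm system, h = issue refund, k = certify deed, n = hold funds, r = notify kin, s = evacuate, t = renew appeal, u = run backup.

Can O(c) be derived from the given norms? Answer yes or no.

Yes

Premise 8 is F(not r), i.e. O(r).
The contrapositive of premise 4 (O(not s -> not r)) is O(r -> s), and O(r) is already established, so O(s).
Applying K to premise 2 (O(s -> not n)) and O(s) yields O(not n).
The contrapositive of premise 3 (O(h -> n)) is O(not n -> not h), and O(not n) is already established, so O(not h).
The contrapositive of premise 5 (O(not c -> h)) is O(not h -> c), and O(not h) is already established, so O(c).
Premises 1, 6, 7 do not contribute to this derivation.
So O(c) follows.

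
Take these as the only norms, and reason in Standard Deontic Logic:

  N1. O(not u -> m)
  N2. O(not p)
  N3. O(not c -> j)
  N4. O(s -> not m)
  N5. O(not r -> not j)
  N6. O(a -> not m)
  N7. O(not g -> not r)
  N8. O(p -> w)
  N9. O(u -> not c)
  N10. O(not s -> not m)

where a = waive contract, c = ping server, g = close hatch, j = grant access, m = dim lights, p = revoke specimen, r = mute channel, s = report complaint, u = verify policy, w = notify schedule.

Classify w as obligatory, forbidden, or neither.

Neither

Premise 8 is O(p -> w), but O(p) is not derivable from the premises, so it does not yield O(w).
No premise or chain of K-axiom applications forces O(w), and none forces O(not w). So w is neither obligatory nor forbidden under these norms.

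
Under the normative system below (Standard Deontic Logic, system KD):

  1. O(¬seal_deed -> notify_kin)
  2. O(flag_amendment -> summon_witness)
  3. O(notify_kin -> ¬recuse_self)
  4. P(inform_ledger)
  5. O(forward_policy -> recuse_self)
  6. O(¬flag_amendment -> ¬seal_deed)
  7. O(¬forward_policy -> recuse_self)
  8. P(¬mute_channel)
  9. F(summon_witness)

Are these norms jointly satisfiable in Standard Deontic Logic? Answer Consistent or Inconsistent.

Inconsistent

Premises 7 and 5 cover both cases: O(¬forward_policy -> recuse_self) and O(forward_policy -> recuse_self). Since ¬forward_policy ∨ forward_policy is a tautology, O(recuse_self) follows.
The contrapositive of premise 3 (O(notify_kin -> ¬recuse_self)) is O(recuse_self -> ¬notify_kin), and O(recuse_self) is already established, so O(¬notify_kin).
Premise 1 is O(¬seal_deed -> notify_kin); contrapositively O(¬notify_kin -> seal_deed). Since O(¬notify_kin) holds, K gives O(seal_deed).
The contrapositive of premise 6 (O(¬flag_amendment -> ¬seal_deed)) is O(seal_deed -> flag_amendment), and O(seal_deed) is already established, so O(flag_amendment).
From O(flag_amendment) and premise 2, O(flag_amendment -> summon_witness), we obtain O(summon_witness).
Yet premise 9 is F(summon_witness), i.e. O(¬summon_witness).
We now have both O(summon_witness) and O(¬summon_witness) — summon_witness is simultaneously obligatory and forbidden, violating the D-axiom.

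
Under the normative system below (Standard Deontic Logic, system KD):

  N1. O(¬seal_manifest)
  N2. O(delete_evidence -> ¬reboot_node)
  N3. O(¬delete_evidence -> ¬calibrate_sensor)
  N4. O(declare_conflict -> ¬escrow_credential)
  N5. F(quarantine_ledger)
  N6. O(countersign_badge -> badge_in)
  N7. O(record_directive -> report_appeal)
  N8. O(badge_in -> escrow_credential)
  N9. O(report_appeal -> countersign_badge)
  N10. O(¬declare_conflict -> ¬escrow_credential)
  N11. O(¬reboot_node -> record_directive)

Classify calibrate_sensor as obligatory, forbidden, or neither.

Premises 10 and 4 are O(¬declare_conflict -> ¬escrow_credential) and O(declare_conflict -> ¬escrow_credential); every ideal world satisfies ¬declare_conflict or declare_conflict, so in either case ¬escrow_credential holds — hence O(¬escrow_credential).
Premise 8 is O(badge_in -> escrow_credential); contrapositively O(¬escrow_credential -> ¬badge_in). Since O(¬escrow_credential) holds, K gives O(¬badge_in).
Premise 6, O(countersign_badge -> badge_in), contraposes to O(¬badge_in -> ¬countersign_badge); with O(¬badge_in) we get O(¬countersign_badge).
Premise 9 is O(report_appeal -> countersign_badge); contrapositively O(¬countersign_badge -> ¬report_appeal). Since O(¬countersign_badge) holds, K gives O(¬report_appeal).
The contrapositive of premise 7 (O(record_directive -> report_appeal)) is O(¬report_appeal -> ¬record_directive), and O(¬report_appeal) is already established, so O(¬record_directive).
Premise 11 is O(¬reboot_node -> record_directive); contrapositively O(¬record_directive -> reboot_node). Since O(¬record_directive) holds, K gives O(reboot_node).
Premise 2, O(delete_evidence -> ¬reboot_node), contraposes to O(reboot_node -> ¬delete_evidence); with O(reboot_node) we get O(¬delete_evidence).
With premise 3, O(¬delete_evidence -> ¬calibrate_sensor), the K-axiom yields O(¬calibrate_sensor).
Premises 1, 5 do not contribute to this derivation.
Thus O(¬calibrate_sensor), which is F(calibrate_sensor): calibrate_sensor is forbidden.

Forbidden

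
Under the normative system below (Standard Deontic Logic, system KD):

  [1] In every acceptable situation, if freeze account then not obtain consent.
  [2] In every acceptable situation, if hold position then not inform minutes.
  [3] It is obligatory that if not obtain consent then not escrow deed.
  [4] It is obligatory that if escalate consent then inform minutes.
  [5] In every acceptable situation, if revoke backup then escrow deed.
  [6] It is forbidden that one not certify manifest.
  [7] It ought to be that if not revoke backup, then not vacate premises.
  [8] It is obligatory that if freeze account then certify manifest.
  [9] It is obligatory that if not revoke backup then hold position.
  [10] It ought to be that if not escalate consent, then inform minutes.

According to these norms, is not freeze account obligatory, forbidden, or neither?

Obligatory

By case analysis on escalate_consent: premise 4 gives O(escalate_consent → inform_minutes) and premise 10 gives O(¬escalate_consent → inform_minutes), so O(inform_minutes) either way.
Premise 2 is O(hold_position → ¬inform_minutes); contrapositively O(inform_minutes → ¬hold_position). Since O(inform_minutes) holds, K gives O(¬hold_position).
Premise 9 is O(¬revoke_backup → hold_position); contrapositively O(¬hold_position → revoke_backup). Since O(¬hold_position) holds, K gives O(revoke_backup).
With premise 5, O(revoke_backup → escrow_deed), the K-axiom yields O(escrow_deed).
Premise 3 is O(¬obtain_consent → ¬escrow_deed); contrapositively O(escrow_deed → obtain_consent). Since O(escrow_deed) holds, K gives O(obtain_consent).
The contrapositive of premise 1 (O(freeze_account → ¬obtain_consent)) is O(obtain_consent → ¬freeze_account), and O(obtain_consent) is already established, so O(¬freeze_account).
Premises 6, 7, 8 do not contribute to this derivation.
Hence ¬freeze_account is obligatory.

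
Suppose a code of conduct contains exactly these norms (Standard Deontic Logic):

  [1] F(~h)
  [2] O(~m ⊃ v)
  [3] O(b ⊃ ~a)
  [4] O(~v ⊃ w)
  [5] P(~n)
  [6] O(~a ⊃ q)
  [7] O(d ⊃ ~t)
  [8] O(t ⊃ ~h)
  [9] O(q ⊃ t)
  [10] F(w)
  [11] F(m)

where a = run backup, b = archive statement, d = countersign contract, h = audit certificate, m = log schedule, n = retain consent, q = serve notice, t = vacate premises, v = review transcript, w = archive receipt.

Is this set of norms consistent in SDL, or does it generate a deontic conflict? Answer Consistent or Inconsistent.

Consistent

Premise 4 is O(~v ⊃ w), but O(~v) is not derivable from the premises, so it does not yield O(w).
So O(w) is not derivable, and the apparent clash with O(~w) does not arise.
A world satisfying every obligation exists (e.g. a=true, b=false, d=false, h=true, m=false, n=false, q=false, t=false, v=true, w=false); no atom is both obligatory and forbidden, so the set is consistent.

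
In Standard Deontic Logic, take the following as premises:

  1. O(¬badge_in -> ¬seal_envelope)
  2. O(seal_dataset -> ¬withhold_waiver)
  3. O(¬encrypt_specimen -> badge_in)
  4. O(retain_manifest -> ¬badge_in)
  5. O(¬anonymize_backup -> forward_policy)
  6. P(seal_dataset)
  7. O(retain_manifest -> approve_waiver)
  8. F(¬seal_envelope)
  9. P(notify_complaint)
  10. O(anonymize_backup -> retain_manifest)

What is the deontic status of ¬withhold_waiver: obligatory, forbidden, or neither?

Premise 2 is O(seal_dataset -> ¬withhold_waiver), but O(seal_dataset) is not derivable from the premises (the permission P(seal_dataset) asserts only ¬O(¬seal_dataset), not O(seal_dataset)), so it does not yield O(¬withhold_waiver).
No premise or chain of K-axiom applications forces O(¬withhold_waiver), and none forces O(withhold_waiver). So ¬withhold_waiver is neither obligatory nor forbidden under these norms.

Neither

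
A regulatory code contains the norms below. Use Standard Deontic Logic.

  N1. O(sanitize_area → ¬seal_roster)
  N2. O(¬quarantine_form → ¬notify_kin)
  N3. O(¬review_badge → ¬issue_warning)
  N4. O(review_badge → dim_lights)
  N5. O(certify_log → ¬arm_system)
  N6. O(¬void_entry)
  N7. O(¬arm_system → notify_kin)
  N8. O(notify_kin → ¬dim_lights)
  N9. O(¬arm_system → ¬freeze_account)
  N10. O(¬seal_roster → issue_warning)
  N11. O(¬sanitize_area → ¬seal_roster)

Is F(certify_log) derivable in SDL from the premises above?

By case analysis on sanitize_area: premise 1 gives O(sanitize_area → ¬seal_roster) and premise 11 gives O(¬sanitize_area → ¬seal_roster), so O(¬seal_roster) either way.
With premise 10, O(¬seal_roster → issue_warning), the K-axiom yields O(issue_warning).
The contrapositive of premise 3 (O(¬review_badge → ¬issue_warning)) is O(issue_warning → review_badge), and O(issue_warning) is already established, so O(review_badge).
With premise 4, O(review_badge → dim_lights), the K-axiom yields O(dim_lights).
Premise 8, O(notify_kin → ¬dim_lights), contraposes to O(dim_lights → ¬notify_kin); with O(dim_lights) we get O(¬notify_kin).
The contrapositive of premise 7 (O(¬arm_system → notify_kin)) is O(¬notify_kin → arm_system), and O(¬notify_kin) is already established, so O(arm_system).
Premise 5 is O(certify_log → ¬arm_system); contrapositively O(arm_system → ¬certify_log). Since O(arm_system) holds, K gives O(¬certify_log).
Premises 2, 6, 9 do not contribute to this derivation.
So O(¬certify_log) holds, i.e. F(certify_log). The claim follows.

Yes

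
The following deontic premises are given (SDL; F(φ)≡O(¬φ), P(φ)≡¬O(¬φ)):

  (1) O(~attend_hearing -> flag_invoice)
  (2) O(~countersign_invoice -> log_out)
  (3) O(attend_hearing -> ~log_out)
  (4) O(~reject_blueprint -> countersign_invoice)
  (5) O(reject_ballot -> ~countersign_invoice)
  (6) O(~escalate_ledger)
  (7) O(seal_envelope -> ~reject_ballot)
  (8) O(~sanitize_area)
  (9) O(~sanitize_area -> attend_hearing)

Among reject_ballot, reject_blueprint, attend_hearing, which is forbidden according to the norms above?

Premise 8 gives O(~sanitize_area).
Applying K to premise 9 (O(~sanitize_area -> attend_hearing)) and O(~sanitize_area) yields O(attend_hearing).
Premise 3 is O(attend_hearing -> ~log_out); since O(attend_hearing), deontic closure gives O(~log_out).
The contrapositive of premise 2 (O(~countersign_invoice -> log_out)) is O(~log_out -> countersign_invoice), and O(~log_out) is already established, so O(countersign_invoice).
Premise 5, O(reject_ballot -> ~countersign_invoice), contraposes to O(countersign_invoice -> ~reject_ballot); with O(countersign_invoice) we get O(~reject_ballot).
So O(~reject_ballot) holds, i.e. reject_ballot is forbidden. None of the other listed options is forbidden under the premises.

reject_ballot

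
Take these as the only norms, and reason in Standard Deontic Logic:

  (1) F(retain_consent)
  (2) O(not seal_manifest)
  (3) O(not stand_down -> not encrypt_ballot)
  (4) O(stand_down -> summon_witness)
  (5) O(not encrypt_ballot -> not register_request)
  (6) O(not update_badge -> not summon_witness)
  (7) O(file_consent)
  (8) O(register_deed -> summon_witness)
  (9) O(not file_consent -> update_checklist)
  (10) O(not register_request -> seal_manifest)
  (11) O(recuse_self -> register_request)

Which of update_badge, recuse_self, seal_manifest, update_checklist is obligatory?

Premise 2 gives O(not seal_manifest).
Premise 10, O(not register_request -> seal_manifest), contraposes to O(not seal_manifest -> register_request); with O(not seal_manifest) we get O(register_request).
Premise 5 is O(not encrypt_ballot -> not register_request); contrapositively O(register_request -> encrypt_ballot). Since O(register_request) holds, K gives O(encrypt_ballot).
The contrapositive of premise 3 (O(not stand_down -> not encrypt_ballot)) is O(encrypt_ballot -> stand_down), and O(encrypt_ballot) is already established, so O(stand_down).
From O(stand_down) and premise 4, O(stand_down -> summon_witness), we obtain O(summon_witness).
Premise 6, O(not update_badge -> not summon_witness), contraposes to O(summon_witness -> update_badge); with O(summon_witness) we get O(update_badge).
So O(update_badge) holds — update_badge is obligatory. None of the other listed options is made obligatory by any chain of premises.

update_badge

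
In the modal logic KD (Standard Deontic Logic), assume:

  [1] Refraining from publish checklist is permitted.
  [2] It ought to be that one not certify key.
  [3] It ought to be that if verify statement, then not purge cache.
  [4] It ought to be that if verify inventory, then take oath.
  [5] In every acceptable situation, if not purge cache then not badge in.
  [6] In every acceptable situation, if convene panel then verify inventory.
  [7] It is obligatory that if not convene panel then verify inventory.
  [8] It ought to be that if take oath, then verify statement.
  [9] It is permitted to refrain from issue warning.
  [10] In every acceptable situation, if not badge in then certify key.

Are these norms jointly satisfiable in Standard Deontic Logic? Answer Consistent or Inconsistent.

Inconsistent

Premises 6 and 7 are O(convene_panel → verify_inventory) and O(¬convene_panel → verify_inventory); every ideal world satisfies convene_panel or ¬convene_panel, so in either case verify_inventory holds — hence O(verify_inventory).
Premise 4 is O(verify_inventory → take_oath); since O(verify_inventory), deontic closure gives O(take_oath).
With premise 8, O(take_oath → verify_statement), the K-axiom yields O(verify_statement).
From O(verify_statement) and premise 3, O(verify_statement → ¬purge_cache), we obtain O(¬purge_cache).
Applying K to premise 5 (O(¬purge_cache → ¬badge_in)) and O(¬purge_cache) yields O(¬badge_in).
Applying K to premise 10 (O(¬badge_in → certify_key)) and O(¬badge_in) yields O(certify_key).
However, premise 2 gives O(¬certify_key).
We now have both O(certify_key) and O(¬certify_key) — certify_key is simultaneously obligatory and forbidden, violating the D-axiom.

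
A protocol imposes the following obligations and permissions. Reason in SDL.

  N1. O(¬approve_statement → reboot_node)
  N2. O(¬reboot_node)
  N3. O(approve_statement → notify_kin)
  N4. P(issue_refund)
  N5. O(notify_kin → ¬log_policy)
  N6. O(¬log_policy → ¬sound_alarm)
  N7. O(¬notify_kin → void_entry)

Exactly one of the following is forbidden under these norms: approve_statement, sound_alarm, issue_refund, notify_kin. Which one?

From premise 2 we have O(¬reboot_node).
Premise 1, O(¬approve_statement → reboot_node), contraposes to O(¬reboot_node → approve_statement); with O(¬reboot_node) we get O(approve_statement).
From O(approve_statement) and premise 3, O(approve_statement → notify_kin), we obtain O(notify_kin).
Applying K to premise 5 (O(notify_kin → ¬log_policy)) and O(notify_kin) yields O(¬log_policy).
With premise 6, O(¬log_policy → ¬sound_alarm), the K-axiom yields O(¬sound_alarm).
So O(¬sound_alarm) holds, i.e. sound_alarm is forbidden. None of the other listed options is forbidden under the premises.

sound_alarm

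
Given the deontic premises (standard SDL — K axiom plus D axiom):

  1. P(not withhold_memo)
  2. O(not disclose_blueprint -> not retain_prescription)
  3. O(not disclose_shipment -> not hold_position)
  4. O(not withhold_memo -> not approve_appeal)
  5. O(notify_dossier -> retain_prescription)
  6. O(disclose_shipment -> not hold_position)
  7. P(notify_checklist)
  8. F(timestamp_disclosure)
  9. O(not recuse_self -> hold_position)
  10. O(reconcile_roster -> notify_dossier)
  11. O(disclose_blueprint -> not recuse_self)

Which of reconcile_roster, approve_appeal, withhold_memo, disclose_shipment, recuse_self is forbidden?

reconcile_roster

By case analysis on disclose_shipment: premise 6 gives O(disclose_shipment -> not hold_position) and premise 3 gives O(not disclose_shipment -> not hold_position), so O(not hold_position) either way.
Premise 9, O(not recuse_self -> hold_position), contraposes to O(not hold_position -> recuse_self); with O(not hold_position) we get O(recuse_self).
Premise 11 is O(disclose_blueprint -> not recuse_self); contrapositively O(recuse_self -> not disclose_blueprint). Since O(recuse_self) holds, K gives O(not disclose_blueprint).
With premise 2, O(not disclose_blueprint -> not retain_prescription), the K-axiom yields O(not retain_prescription).
Premise 5 is O(notify_dossier -> retain_prescription); contrapositively O(not retain_prescription -> not notify_dossier). Since O(not retain_prescription) holds, K gives O(not notify_dossier).
Premise 10 is O(reconcile_roster -> notify_dossier); contrapositively O(not notify_dossier -> not reconcile_roster). Since O(not notify_dossier) holds, K gives O(not reconcile_roster).
So O(not reconcile_roster) holds, i.e. reconcile_roster is forbidden. None of the other listed options is forbidden under the premises.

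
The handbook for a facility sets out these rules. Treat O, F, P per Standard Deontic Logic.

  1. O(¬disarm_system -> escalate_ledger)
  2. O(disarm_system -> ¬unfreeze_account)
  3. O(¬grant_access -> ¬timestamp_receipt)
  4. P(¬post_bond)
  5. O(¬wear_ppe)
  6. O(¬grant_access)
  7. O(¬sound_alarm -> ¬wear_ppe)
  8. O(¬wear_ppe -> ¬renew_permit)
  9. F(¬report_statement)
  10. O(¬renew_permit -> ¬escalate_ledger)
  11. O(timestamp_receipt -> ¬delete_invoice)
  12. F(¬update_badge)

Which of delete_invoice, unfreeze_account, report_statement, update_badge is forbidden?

unfreeze_account

From premise 5 we have O(¬wear_ppe).
Applying K to premise 8 (O(¬wear_ppe -> ¬renew_permit)) and O(¬wear_ppe) yields O(¬renew_permit).
Applying K to premise 10 (O(¬renew_permit -> ¬escalate_ledger)) and O(¬renew_permit) yields O(¬escalate_ledger).
Premise 1 is O(¬disarm_system -> escalate_ledger); contrapositively O(¬escalate_ledger -> disarm_system). Since O(¬escalate_ledger) holds, K gives O(disarm_system).
From O(disarm_system) and premise 2, O(disarm_system -> ¬unfreeze_account), we obtain O(¬unfreeze_account).
So O(¬unfreeze_account) holds, i.e. unfreeze_account is forbidden. None of the other listed options is forbidden under the premises.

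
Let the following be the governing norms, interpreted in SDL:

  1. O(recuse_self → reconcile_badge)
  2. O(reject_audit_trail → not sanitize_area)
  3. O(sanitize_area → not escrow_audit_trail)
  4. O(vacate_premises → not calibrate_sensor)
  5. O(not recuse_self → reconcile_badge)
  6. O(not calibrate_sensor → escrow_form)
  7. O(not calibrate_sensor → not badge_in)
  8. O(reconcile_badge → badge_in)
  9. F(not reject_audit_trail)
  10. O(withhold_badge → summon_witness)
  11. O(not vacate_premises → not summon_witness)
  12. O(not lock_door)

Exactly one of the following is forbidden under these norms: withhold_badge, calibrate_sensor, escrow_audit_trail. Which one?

withhold_badge

By case analysis on recuse_self: premise 1 gives O(recuse_self → reconcile_badge) and premise 5 gives O(not recuse_self → reconcile_badge), so O(reconcile_badge) either way.
Premise 8 is O(reconcile_badge → badge_in); since O(reconcile_badge), deontic closure gives O(badge_in).
Premise 7, O(not calibrate_sensor → not badge_in), contraposes to O(badge_in → calibrate_sensor); with O(badge_in) we get O(calibrate_sensor).
The contrapositive of premise 4 (O(vacate_premises → not calibrate_sensor)) is O(calibrate_sensor → not vacate_premises), and O(calibrate_sensor) is already established, so O(not vacate_premises).
With premise 11, O(not vacate_premises → not summon_witness), the K-axiom yields O(not summon_witness).
Premise 10, O(withhold_badge → summon_witness), contraposes to O(not summon_witness → not withhold_badge); with O(not summon_witness) we get O(not withhold_badge).
So O(not withhold_badge) holds, i.e. withhold_badge is forbidden. None of the other listed options is forbidden under the premises.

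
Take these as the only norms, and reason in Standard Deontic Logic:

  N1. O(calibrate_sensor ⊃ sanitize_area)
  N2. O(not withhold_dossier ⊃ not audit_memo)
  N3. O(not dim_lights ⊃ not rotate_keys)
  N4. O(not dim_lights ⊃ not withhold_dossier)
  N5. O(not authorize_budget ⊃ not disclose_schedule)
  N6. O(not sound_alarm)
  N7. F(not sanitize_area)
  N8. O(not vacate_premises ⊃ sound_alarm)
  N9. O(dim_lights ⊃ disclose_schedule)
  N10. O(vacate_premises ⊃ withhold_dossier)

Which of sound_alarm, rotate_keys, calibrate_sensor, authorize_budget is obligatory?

From premise 6 we have O(not sound_alarm).
Premise 8 is O(not vacate_premises ⊃ sound_alarm); contrapositively O(not sound_alarm ⊃ vacate_premises). Since O(not sound_alarm) holds, K gives O(vacate_premises).
Premise 10 is O(vacate_premises ⊃ withhold_dossier); since O(vacate_premises), deontic closure gives O(withhold_dossier).
Premise 4, O(not dim_lights ⊃ not withhold_dossier), contraposes to O(withhold_dossier ⊃ dim_lights); with O(withhold_dossier) we get O(dim_lights).
Premise 9 is O(dim_lights ⊃ disclose_schedule); since O(dim_lights), deontic closure gives O(disclose_schedule).
Premise 5 is O(not authorize_budget ⊃ not disclose_schedule); contrapositively O(disclose_schedule ⊃ authorize_budget). Since O(disclose_schedule) holds, K gives O(authorize_budget).
So O(authorize_budget) holds — authorize_budget is obligatory. None of the other listed options is made obligatory by any chain of premises.

authorize_budget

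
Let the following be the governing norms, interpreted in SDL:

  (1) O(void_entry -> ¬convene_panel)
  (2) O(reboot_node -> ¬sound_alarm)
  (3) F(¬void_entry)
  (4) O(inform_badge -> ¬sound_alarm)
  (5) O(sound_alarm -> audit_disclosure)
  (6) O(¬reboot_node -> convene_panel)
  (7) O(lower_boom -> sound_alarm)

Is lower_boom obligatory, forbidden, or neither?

Forbidden

Premise 3, F(¬void_entry), is equivalent to O(void_entry).
Applying K to premise 1 (O(void_entry -> ¬convene_panel)) and O(void_entry) yields O(¬convene_panel).
Premise 6, O(¬reboot_node -> convene_panel), contraposes to O(¬convene_panel -> reboot_node); with O(¬convene_panel) we get O(reboot_node).
With premise 2, O(reboot_node -> ¬sound_alarm), the K-axiom yields O(¬sound_alarm).
The contrapositive of premise 7 (O(lower_boom -> sound_alarm)) is O(¬sound_alarm -> ¬lower_boom), and O(¬sound_alarm) is already established, so O(¬lower_boom).
Premises 4, 5 do not contribute to this derivation.
Thus O(¬lower_boom), which is F(lower_boom): lower_boom is forbidden.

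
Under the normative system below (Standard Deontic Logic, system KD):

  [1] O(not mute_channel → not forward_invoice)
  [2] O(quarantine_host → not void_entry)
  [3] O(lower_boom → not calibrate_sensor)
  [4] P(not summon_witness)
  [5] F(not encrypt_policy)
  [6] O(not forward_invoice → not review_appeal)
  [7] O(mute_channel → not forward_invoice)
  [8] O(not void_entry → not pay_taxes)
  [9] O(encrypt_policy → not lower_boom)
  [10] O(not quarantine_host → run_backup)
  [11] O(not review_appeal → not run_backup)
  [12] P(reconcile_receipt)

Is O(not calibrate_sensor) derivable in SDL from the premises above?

Premise 3 is O(lower_boom → not calibrate_sensor), but O(lower_boom) is not derivable from the premises, so it does not yield O(not calibrate_sensor).
No other premise forces O(not calibrate_sensor). An ideal world satisfying every premise can still have not calibrate_sensor false, so O(not calibrate_sensor) is not derivable.

No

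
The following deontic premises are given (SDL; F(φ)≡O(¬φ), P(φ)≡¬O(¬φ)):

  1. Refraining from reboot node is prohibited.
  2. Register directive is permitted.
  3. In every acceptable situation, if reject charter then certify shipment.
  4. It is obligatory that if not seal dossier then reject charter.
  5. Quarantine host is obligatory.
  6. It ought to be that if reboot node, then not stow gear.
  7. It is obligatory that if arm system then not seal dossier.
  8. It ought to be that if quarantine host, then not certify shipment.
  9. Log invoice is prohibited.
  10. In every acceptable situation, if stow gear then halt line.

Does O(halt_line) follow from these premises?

No

Premise 10 is O(stow_gear → halt_line), but O(stow_gear) is not derivable from the premises, so it does not yield O(halt_line).
No other premise forces O(halt_line). An ideal world satisfying every premise can still have halt_line false, so O(halt_line) is not derivable.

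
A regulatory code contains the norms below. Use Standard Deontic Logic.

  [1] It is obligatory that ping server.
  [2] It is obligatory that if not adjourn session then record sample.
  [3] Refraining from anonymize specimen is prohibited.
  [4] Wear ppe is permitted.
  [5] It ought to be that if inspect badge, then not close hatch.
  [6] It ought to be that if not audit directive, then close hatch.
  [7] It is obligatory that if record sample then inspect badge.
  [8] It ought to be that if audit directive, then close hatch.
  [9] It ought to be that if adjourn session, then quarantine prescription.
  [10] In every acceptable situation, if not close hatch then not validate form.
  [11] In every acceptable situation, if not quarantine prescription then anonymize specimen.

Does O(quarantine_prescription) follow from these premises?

Yes

Premises 8 and 6 are O(audit_directive → close_hatch) and O(¬audit_directive → close_hatch); every ideal world satisfies audit_directive or ¬audit_directive, so in either case close_hatch holds — hence O(close_hatch).
Premise 5 is O(inspect_badge → ¬close_hatch); contrapositively O(close_hatch → ¬inspect_badge). Since O(close_hatch) holds, K gives O(¬inspect_badge).
Premise 7, O(record_sample → inspect_badge), contraposes to O(¬inspect_badge → ¬record_sample); with O(¬inspect_badge) we get O(¬record_sample).
The contrapositive of premise 2 (O(¬adjourn_session → record_sample)) is O(¬record_sample → adjourn_session), and O(¬record_sample) is already established, so O(adjourn_session).
With premise 9, O(adjourn_session → quarantine_prescription), the K-axiom yields O(quarantine_prescription).
Premises 1, 3, 4, 10, 11 do not contribute to this derivation.
So O(quarantine_prescription) follows.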